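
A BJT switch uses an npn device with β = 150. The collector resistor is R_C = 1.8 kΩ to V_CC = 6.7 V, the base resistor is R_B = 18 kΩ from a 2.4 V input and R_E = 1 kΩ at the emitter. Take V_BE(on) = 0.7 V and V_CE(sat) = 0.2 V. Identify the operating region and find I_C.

Assume active. Base-emitter loop: I_B = (V_BB − V_BE)/(R_B + (β+1)R_E) = (2.4 − 0.7)/(18 + 151×1) = 0.0101 mA.
I_C = β·I_B = 150×0.0101 = 1.51 mA.
V_CE = V_CC − I_C·R_C − I_E·R_E = 6.7 − 1.51×1.8 − 1.52×1 = 2.47 V > V_CE(sat), so the active-region assumption holds.

active; I_C ≈ 1.5 mA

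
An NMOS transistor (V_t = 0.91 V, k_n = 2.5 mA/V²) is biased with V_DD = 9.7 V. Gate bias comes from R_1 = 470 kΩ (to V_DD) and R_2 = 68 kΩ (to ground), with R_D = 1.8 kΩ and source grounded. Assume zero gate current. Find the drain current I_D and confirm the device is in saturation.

I_D ≈ 0.12 mA

V_G = V_DD·R_2/(R_1+R_2) = 9.7×68/538 = 1.23 V. With the source grounded, V_GS = V_G = 1.23 V.
Assume saturation: I_D = (k_n/2)(V_GS − V_t)² = (2.5/2)×(1.23 − 0.91)² = 1.25×0.316² = 0.125 mA.
V_DS = V_DD − I_D·R_D = 9.7 − 0.125×1.8 = 9.48 V.
Saturation requires V_DS ≥ V_GS − V_t = 0.316 V; 9.48 ≥ 0.316 ✓.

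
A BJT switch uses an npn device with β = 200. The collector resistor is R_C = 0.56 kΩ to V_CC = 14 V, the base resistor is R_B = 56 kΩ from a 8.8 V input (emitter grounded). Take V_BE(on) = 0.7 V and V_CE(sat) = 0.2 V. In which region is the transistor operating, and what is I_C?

saturation; I_C ≈ 25 mA

Assume active: I_B = (8.8 − 0.7)/56 = 0.145 mA, giving I_C = β·I_B = 28.9 mA.
But then V_CE = 14 − 28.9×0.56 = -2.2 V < V_CE(sat) = 0.2 V — impossible in the active region.
So the transistor is saturated. With V_CE = 0.2 V, I_C = (V_CC − 0.2)/R_C = 13.8/0.56 = 24.6 mA.
Check: β·I_B = 28.9 mA > I_C = 24.6 mA, confirming saturation.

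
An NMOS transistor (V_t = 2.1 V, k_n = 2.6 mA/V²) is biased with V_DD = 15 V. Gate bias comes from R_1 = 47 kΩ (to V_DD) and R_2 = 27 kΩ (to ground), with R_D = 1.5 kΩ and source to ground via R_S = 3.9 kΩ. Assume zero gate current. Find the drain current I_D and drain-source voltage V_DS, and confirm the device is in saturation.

I_D ≈ 0.68 mA, V_DS ≈ 11 V

V_G = V_DD·R_2/(R_1+R_2) = 15×27/74 = 5.47 V.
Assume saturation: I_D = (k_n/2)(V_GS − V_t)² with V_GS = V_G − I_D·R_S = 5.47 − 3.9·I_D.
Substituting gives 19.8·I_D² − 35.2·I_D + 14.8 = 0, with roots I_D = 0.679 or 1.1 mA.
The root I_D = 1.1 mA gives V_GS = 1.18 V ≤ V_t, so take I_D = 0.679 mA.
Then V_GS = 2.82 V and V_DS = V_DD − I_D(R_D+R_S) = 15 − 0.679×5.4 = 11.3 V.
Saturation requires V_DS ≥ V_GS − V_t = 0.723 V; 11.3 ≥ 0.723 ✓.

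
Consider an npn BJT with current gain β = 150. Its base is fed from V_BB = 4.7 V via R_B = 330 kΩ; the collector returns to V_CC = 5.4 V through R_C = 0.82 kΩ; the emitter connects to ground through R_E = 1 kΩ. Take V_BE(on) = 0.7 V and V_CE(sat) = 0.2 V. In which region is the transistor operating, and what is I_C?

active; I_C ≈ 1.2 mA

Assume active. Base-emitter loop: I_B = (V_BB − V_BE)/(R_B + (β+1)R_E) = (4.7 − 0.7)/(330 + 151×1) = 0.00832 mA.
I_C = β·I_B = 150×0.00832 = 1.25 mA.
V_CE = V_CC − I_C·R_C − I_E·R_E = 5.4 − 1.25×0.82 − 1.26×1 = 3.12 V > V_CE(sat), so the active-region assumption holds.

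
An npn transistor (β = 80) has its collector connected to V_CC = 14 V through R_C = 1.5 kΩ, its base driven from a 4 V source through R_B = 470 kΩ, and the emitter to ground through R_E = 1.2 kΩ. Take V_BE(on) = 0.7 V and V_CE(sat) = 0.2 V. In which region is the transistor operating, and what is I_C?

Assume active. Base-emitter loop: I_B = (V_BB − V_BE)/(R_B + (β+1)R_E) = (4 − 0.7)/(470 + 81×1.2) = 0.00582 mA.
I_C = β·I_B = 80×0.00582 = 0.465 mA.
V_CE = V_CC − I_C·R_C − I_E·R_E = 14 − 0.465×1.5 − 0.471×1.2 = 12.7 V > V_CE(sat), so the active-region assumption holds.

active; I_C ≈ 0.47 mA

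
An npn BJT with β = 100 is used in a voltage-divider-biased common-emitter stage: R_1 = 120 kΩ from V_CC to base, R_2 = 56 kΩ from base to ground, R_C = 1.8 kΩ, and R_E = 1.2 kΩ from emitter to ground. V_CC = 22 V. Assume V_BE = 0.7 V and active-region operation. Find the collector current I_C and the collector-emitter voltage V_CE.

Thevenize the base divider: V_Th = V_CC·R_2/(R_1+R_2) = 22×56/176 = 7 V, R_Th = R_1‖R_2 = 38.2 kΩ.
Base-emitter loop: V_Th = I_B·R_Th + V_BE + (β+1)I_B·R_E, so I_B = (7 − 0.7) / (38.2 + 101×1.2) = 0.0395 mA.
I_C = β·I_B = 100×0.0395 = 3.95 mA, and I_E = (β+1)I_B = 3.99 mA.
V_CE = V_CC − I_C·R_C − I_E·R_E = 22 − 3.95×1.8 − 3.99×1.2 = 10.1 V.
V_CE = 10.1 V > 0.2 V confirms active-region operation.

I_C ≈ 4 mA, V_CE ≈ 10 V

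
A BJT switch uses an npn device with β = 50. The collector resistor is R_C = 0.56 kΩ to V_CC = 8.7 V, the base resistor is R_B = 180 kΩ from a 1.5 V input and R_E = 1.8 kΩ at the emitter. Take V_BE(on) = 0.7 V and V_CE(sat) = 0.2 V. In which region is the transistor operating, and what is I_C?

active; I_C ≈ 0.15 mA

Assume active. Base-emitter loop: I_B = (V_BB − V_BE)/(R_B + (β+1)R_E) = (1.5 − 0.7)/(180 + 51×1.8) = 0.00294 mA.
I_C = β·I_B = 50×0.00294 = 0.147 mA.
V_CE = V_CC − I_C·R_C − I_E·R_E = 8.7 − 0.147×0.56 − 0.15×1.8 = 8.35 V > V_CE(sat), so the active-region assumption holds.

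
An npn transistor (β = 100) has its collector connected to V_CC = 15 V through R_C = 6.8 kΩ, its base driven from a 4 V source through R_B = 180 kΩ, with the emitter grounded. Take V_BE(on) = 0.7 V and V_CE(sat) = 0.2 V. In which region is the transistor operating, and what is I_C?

active; I_C ≈ 1.8 mA

Assume active. Base-emitter loop: I_B = (V_BB − V_BE)/R_B = (4 − 0.7)/180 = 0.0183 mA.
I_C = β·I_B = 100×0.0183 = 1.83 mA.
V_CE = V_CC − I_C·R_C = 15 − 1.83×6.8 = 2.53 V > V_CE(sat), so the active-region assumption holds.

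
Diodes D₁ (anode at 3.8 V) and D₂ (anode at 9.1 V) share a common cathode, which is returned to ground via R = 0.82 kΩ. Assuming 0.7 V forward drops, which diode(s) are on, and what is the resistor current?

Assume both conduct. Then node N would need to be at both 3.8−0.7 = 3.1 V and 9.1−0.7 = 8.4 V, which is impossible.
Assume only D₂ conducts: V_N = 9.1 − 0.7 = 8.4 V, so I_R = 8.4/0.82 = 10.2 mA.
Check D₁: its anode-to-cathode voltage is 3.8 − 8.4 = -4.6 V < 0.7 V, so it is off. The assumption is consistent.

Only D₂ conducts; I_R ≈ 10 mA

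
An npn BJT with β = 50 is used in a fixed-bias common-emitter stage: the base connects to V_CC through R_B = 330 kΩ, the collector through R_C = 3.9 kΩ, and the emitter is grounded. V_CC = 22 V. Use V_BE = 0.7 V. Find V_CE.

V_CE ≈ 9.4 V

Base loop: V_CC = I_B·R_B + V_BE, so I_B = (22 − 0.7)/330 kΩ = 0.0645 mA.
In the active region I_C = β·I_B = 50 × 0.0645 = 3.23 mA.
Collector loop: V_CE = V_CC − I_C·R_C = 22 − 3.23×3.9 = 9.41 V.
Since V_CE = 9.41 V > V_CE(sat) ≈ 0.2 V, the transistor is in the active region as assumed.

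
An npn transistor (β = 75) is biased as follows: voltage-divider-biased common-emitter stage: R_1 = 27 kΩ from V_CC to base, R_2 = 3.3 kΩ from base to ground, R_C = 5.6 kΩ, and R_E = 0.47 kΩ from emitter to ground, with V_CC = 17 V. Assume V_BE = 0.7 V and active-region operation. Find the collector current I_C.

I_C ≈ 2.2 mA

Thevenize the base divider: V_Th = V_CC·R_2/(R_1+R_2) = 17×3.3/30.3 = 1.85 V, R_Th = R_1‖R_2 = 2.94 kΩ.
Base-emitter loop: V_Th = I_B·R_Th + V_BE + (β+1)I_B·R_E, so I_B = (1.85 − 0.7) / (2.94 + 76×0.47) = 0.0298 mA.
I_C = β·I_B = 75×0.0298 = 2.23 mA, and I_E = (β+1)I_B = 2.26 mA.
V_CE = V_CC − I_C·R_C − I_E·R_E = 17 − 2.23×5.6 − 2.26×0.47 = 3.43 V.
V_CE = 3.43 V > 0.2 V confirms active-region operation.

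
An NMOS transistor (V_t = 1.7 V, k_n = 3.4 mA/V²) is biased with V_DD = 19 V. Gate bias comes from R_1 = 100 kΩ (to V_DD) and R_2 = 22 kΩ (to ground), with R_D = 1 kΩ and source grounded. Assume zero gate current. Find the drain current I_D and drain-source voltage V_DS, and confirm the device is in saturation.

I_D ≈ 5.1 mA, V_DS ≈ 14 V

V_G = V_DD·R_2/(R_1+R_2) = 19×22/122 = 3.43 V. With the source grounded, V_GS = V_G = 3.43 V.
Assume saturation: I_D = (k_n/2)(V_GS − V_t)² = (3.4/2)×(3.43 − 1.7)² = 1.7×1.73² = 5.07 mA.
V_DS = V_DD − I_D·R_D = 19 − 5.07×1 = 13.9 V.
Saturation requires V_DS ≥ V_GS − V_t = 1.73 V; 13.9 ≥ 1.73 ✓.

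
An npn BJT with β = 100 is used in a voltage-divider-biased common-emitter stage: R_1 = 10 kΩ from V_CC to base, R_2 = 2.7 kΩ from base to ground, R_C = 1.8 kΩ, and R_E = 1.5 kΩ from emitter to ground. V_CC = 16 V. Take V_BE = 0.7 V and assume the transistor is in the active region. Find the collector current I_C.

Thevenize the base divider: V_Th = V_CC·R_2/(R_1+R_2) = 16×2.7/12.7 = 3.4 V, R_Th = R_1‖R_2 = 2.13 kΩ.
Base-emitter loop: V_Th = I_B·R_Th + V_BE + (β+1)I_B·R_E, so I_B = (3.4 − 0.7) / (2.13 + 101×1.5) = 0.0176 mA.
I_C = β·I_B = 100×0.0176 = 1.76 mA, and I_E = (β+1)I_B = 1.78 mA.
V_CE = V_CC − I_C·R_C − I_E·R_E = 16 − 1.76×1.8 − 1.78×1.5 = 10.2 V.
V_CE = 10.2 V > 0.2 V confirms active-region operation.

I_C ≈ 1.8 mA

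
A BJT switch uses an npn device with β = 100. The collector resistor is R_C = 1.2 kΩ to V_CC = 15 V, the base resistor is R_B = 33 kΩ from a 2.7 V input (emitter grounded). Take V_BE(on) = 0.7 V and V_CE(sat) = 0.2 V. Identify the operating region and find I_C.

Assume active. Base-emitter loop: I_B = (V_BB − V_BE)/R_B = (2.7 − 0.7)/33 = 0.0606 mA.
I_C = β·I_B = 100×0.0606 = 6.06 mA.
V_CE = V_CC − I_C·R_C = 15 − 6.06×1.2 = 7.73 V > V_CE(sat), so the active-region assumption holds.

active; I_C ≈ 6.1 mA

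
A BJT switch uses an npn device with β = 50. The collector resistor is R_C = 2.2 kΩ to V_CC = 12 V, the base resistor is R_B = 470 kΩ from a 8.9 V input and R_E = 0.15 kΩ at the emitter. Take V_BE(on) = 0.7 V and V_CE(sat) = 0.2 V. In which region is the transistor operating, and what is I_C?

active; I_C ≈ 0.86 mA

Assume active. Base-emitter loop: I_B = (V_BB − V_BE)/(R_B + (β+1)R_E) = (8.9 − 0.7)/(470 + 51×0.15) = 0.0172 mA.
I_C = β·I_B = 50×0.0172 = 0.858 mA.
V_CE = V_CC − I_C·R_C − I_E·R_E = 12 − 0.858×2.2 − 0.876×0.15 = 9.98 V > V_CE(sat), so the active-region assumption holds.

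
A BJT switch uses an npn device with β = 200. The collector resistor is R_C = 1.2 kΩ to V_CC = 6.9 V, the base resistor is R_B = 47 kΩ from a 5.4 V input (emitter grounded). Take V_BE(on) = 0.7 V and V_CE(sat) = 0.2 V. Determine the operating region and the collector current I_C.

saturation; I_C ≈ 5.6 mA

Assume active: I_B = (5.4 − 0.7)/47 = 0.1 mA, giving I_C = β·I_B = 20 mA.
But then V_CE = 6.9 − 20×1.2 = -17.1 V < V_CE(sat) = 0.2 V — impossible in the active region.
So the transistor is saturated. With V_CE = 0.2 V, I_C = (V_CC − 0.2)/R_C = 6.7/1.2 = 5.58 mA.
Check: β·I_B = 20 mA > I_C = 5.58 mA, confirming saturation.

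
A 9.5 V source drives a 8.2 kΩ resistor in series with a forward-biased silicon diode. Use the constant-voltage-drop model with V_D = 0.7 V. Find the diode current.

I ≈ 1.1 mA

KVL around the loop: 9.5 = V_D + I·R = 0.7 + I × 8.2 kΩ.
So I = (9.5 − 0.7) / 8.2 kΩ = 8.8 / 8.2 = 1.07 mA.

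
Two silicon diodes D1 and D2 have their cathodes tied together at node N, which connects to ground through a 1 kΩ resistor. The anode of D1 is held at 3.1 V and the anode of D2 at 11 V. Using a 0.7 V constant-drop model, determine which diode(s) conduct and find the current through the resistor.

Only D2 conducts; I_R ≈ 10 mA

Assume both conduct. Then node N would need to be at both 3.1−0.7 = 2.4 V and 11−0.7 = 10.3 V, which is impossible.
Assume only D2 conducts: V_N = 11 − 0.7 = 10.3 V, so I_R = 10.3/1 = 10.3 mA.
Check D1: its anode-to-cathode voltage is 3.1 − 10.3 = -7.2 V < 0.7 V, so it is off. The assumption is consistent.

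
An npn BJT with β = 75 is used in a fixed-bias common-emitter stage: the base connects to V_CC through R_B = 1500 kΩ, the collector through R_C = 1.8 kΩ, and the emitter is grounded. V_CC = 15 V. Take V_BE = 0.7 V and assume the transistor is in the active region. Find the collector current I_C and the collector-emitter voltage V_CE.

Base loop: V_CC = I_B·R_B + V_BE, so I_B = (15 − 0.7)/1500 kΩ = 0.00953 mA.
In the active region I_C = β·I_B = 75 × 0.00953 = 0.715 mA.
Collector loop: V_CE = V_CC − I_C·R_C = 15 − 0.715×1.8 = 13.7 V.
Since V_CE = 13.7 V > V_CE(sat) ≈ 0.2 V, the transistor is in the active region as assumed.

I_C ≈ 0.72 mA, V_CE ≈ 14 V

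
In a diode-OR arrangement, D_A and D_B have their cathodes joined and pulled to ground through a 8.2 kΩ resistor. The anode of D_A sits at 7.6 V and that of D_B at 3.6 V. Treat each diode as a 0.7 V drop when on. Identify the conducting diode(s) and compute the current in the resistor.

Assume both conduct. Then node N would need to be at both 7.6−0.7 = 6.9 V and 3.6−0.7 = 2.9 V, which is impossible.
Assume only D_A conducts: V_N = 7.6 − 0.7 = 6.9 V, so I_R = 6.9/8.2 = 0.841 mA.
Check D_B: its anode-to-cathode voltage is 3.6 − 6.9 = -3.3 V < 0.7 V, so it is off. The assumption is consistent.

Only D_A conducts; I_R ≈ 0.84 mA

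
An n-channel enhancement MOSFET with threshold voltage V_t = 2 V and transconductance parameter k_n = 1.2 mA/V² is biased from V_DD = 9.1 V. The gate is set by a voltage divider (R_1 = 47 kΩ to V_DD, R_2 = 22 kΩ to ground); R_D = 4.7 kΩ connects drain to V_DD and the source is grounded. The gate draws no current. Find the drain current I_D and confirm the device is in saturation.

I_D ≈ 0.49 mA

V_G = V_DD·R_2/(R_1+R_2) = 9.1×22/69 = 2.9 V. With the source grounded, V_GS = V_G = 2.9 V.
Assume saturation: I_D = (k_n/2)(V_GS − V_t)² = (1.2/2)×(2.9 − 2)² = 0.6×0.901² = 0.488 mA.
V_DS = V_DD − I_D·R_D = 9.1 − 0.488×4.7 = 6.81 V.
Saturation requires V_DS ≥ V_GS − V_t = 0.901 V; 6.81 ≥ 0.901 ✓.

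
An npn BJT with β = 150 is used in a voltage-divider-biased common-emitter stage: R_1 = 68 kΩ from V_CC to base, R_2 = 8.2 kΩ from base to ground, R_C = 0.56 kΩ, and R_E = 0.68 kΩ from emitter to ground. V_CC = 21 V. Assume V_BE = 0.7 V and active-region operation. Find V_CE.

V_CE ≈ 18 V

Thevenize the base divider: V_Th = V_CC·R_2/(R_1+R_2) = 21×8.2/76.2 = 2.26 V, R_Th = R_1‖R_2 = 7.32 kΩ.
Base-emitter loop: V_Th = I_B·R_Th + V_BE + (β+1)I_B·R_E, so I_B = (2.26 − 0.7) / (7.32 + 151×0.68) = 0.0142 mA.
I_C = β·I_B = 150×0.0142 = 2.13 mA, and I_E = (β+1)I_B = 2.14 mA.
V_CE = V_CC − I_C·R_C − I_E·R_E = 21 − 2.13×0.56 − 2.14×0.68 = 18.4 V.
V_CE = 18.4 V > 0.2 V confirms active-region operation.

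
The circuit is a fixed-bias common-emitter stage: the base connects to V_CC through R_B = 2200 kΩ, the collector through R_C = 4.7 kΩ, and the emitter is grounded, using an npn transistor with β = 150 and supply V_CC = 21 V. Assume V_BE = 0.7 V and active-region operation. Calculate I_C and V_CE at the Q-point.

Base loop: V_CC = I_B·R_B + V_BE, so I_B = (21 − 0.7)/2200 kΩ = 0.00923 mA.
In the active region I_C = β·I_B = 150 × 0.00923 = 1.38 mA.
Collector loop: V_CE = V_CC − I_C·R_C = 21 − 1.38×4.7 = 14.5 V.
Since V_CE = 14.5 V > V_CE(sat) ≈ 0.2 V, the transistor is in the active region as assumed.

I_C ≈ 1.4 mA, V_CE ≈ 14 V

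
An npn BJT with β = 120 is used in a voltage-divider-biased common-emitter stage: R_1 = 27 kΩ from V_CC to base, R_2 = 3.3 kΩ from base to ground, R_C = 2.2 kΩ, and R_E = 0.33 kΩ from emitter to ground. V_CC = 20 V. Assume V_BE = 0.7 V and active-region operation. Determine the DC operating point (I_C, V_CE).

Thevenize the base divider: V_Th = V_CC·R_2/(R_1+R_2) = 20×3.3/30.3 = 2.18 V, R_Th = R_1‖R_2 = 2.94 kΩ.
Base-emitter loop: V_Th = I_B·R_Th + V_BE + (β+1)I_B·R_E, so I_B = (2.18 − 0.7) / (2.94 + 121×0.33) = 0.0345 mA.
I_C = β·I_B = 120×0.0345 = 4.14 mA, and I_E = (β+1)I_B = 4.17 mA.
V_CE = V_CC − I_C·R_C − I_E·R_E = 20 − 4.14×2.2 − 4.17×0.33 = 9.52 V.
V_CE = 9.52 V > 0.2 V confirms active-region operation.

I_C ≈ 4.1 mA, V_CE ≈ 9.5 V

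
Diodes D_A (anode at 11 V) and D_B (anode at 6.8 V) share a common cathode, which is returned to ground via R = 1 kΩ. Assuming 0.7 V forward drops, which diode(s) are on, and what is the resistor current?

Only D_A conducts; I_R ≈ 10 mA

Assume both conduct. Then node N would need to be at both 11−0.7 = 10.3 V and 6.8−0.7 = 6.1 V, which is impossible.
Assume only D_A conducts: V_N = 11 − 0.7 = 10.3 V, so I_R = 10.3/1 = 10.3 mA.
Check D_B: its anode-to-cathode voltage is 6.8 − 10.3 = -3.5 V < 0.7 V, so it is off. The assumption is consistent.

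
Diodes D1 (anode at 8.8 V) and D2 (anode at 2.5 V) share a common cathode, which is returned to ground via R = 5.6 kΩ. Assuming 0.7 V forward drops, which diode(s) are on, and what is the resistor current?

Only D1 conducts; I_R ≈ 1.4 mA

Assume both conduct. Then node N would need to be at both 8.8−0.7 = 8.1 V and 2.5−0.7 = 1.8 V, which is impossible.
Assume only D1 conducts: V_N = 8.8 − 0.7 = 8.1 V, so I_R = 8.1/5.6 = 1.45 mA.
Check D2: its anode-to-cathode voltage is 2.5 − 8.1 = -5.6 V < 0.7 V, so it is off. The assumption is consistent.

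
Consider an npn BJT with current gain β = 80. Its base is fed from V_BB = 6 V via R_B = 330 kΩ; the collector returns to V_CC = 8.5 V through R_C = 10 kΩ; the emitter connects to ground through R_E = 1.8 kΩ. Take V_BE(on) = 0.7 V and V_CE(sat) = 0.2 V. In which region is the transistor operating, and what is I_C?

saturation; I_C ≈ 0.7 mA

Assume active: I_B = (6 − 0.7)/(330 + 81×1.8) = 0.0111 mA, I_C = β·I_B = 0.891 mA.
Then V_CE = 8.5 − 0.891×10 − 0.902×1.8 = -2.04 V < 0.2 V — the active assumption fails.
Re-solve with V_CE = 0.2 V. KCL at the emitter: V_E/R_E = (V_BB−0.7−V_E)/R_B + (V_CC−0.2−V_E)/R_C, giving V_E = 1.28 V.
I_C = (V_CC − 0.2 − V_E)/R_C = (8.3 − 1.28)/10 = 0.702 mA.
Check: I_B = (5.3 − 1.28)/330 = 0.0122 mA, and β·I_B = 0.973 mA > I_C, confirming saturation.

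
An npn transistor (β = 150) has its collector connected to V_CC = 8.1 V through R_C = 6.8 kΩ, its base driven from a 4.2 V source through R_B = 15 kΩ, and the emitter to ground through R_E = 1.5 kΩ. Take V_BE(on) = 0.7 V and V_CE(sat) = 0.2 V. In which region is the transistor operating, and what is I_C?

Assume active: I_B = (4.2 − 0.7)/(15 + 151×1.5) = 0.0145 mA, I_C = β·I_B = 2.17 mA.
Then V_CE = 8.1 − 2.17×6.8 − 2.19×1.5 = -9.97 V < 0.2 V — the active assumption fails.
Re-solve with V_CE = 0.2 V. KCL at the emitter: V_E/R_E = (V_BB−0.7−V_E)/R_B + (V_CC−0.2−V_E)/R_C, giving V_E = 1.58 V.
I_C = (V_CC − 0.2 − V_E)/R_C = (7.9 − 1.58)/6.8 = 0.929 mA.
Check: I_B = (3.5 − 1.58)/15 = 0.128 mA, and β·I_B = 19.2 mA > I_C, confirming saturation.

saturation; I_C ≈ 0.93 mA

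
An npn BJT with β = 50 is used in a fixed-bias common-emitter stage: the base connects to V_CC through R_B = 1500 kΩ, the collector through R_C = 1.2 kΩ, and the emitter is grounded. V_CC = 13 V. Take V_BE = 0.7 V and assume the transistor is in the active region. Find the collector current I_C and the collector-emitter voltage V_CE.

Base loop: V_CC = I_B·R_B + V_BE, so I_B = (13 − 0.7)/1500 kΩ = 0.0082 mA.
In the active region I_C = β·I_B = 50 × 0.0082 = 0.41 mA.
Collector loop: V_CE = V_CC − I_C·R_C = 13 − 0.41×1.2 = 12.5 V.
Since V_CE = 12.5 V > V_CE(sat) ≈ 0.2 V, the transistor is in the active region as assumed.

I_C ≈ 0.41 mA, V_CE ≈ 13 V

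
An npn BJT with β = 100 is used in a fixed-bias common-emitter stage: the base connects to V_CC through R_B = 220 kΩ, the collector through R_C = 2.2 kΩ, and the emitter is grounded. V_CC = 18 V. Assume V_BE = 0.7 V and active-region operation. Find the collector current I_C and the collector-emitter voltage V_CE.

Base loop: V_CC = I_B·R_B + V_BE, so I_B = (18 − 0.7)/220 kΩ = 0.0786 mA.
In the active region I_C = β·I_B = 100 × 0.0786 = 7.86 mA.
Collector loop: V_CE = V_CC − I_C·R_C = 18 − 7.86×2.2 = 0.7 V.
Since V_CE = 0.7 V > V_CE(sat) ≈ 0.2 V, the transistor is in the active region as assumed.

I_C ≈ 7.9 mA, V_CE ≈ 0.7 V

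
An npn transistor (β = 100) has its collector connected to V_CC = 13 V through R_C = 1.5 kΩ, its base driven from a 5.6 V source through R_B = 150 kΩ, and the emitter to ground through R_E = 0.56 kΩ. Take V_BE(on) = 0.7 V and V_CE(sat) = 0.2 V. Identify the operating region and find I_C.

active; I_C ≈ 2.4 mA

Assume active. Base-emitter loop: I_B = (V_BB − V_BE)/(R_B + (β+1)R_E) = (5.6 − 0.7)/(150 + 101×0.56) = 0.0237 mA.
I_C = β·I_B = 100×0.0237 = 2.37 mA.
V_CE = V_CC − I_C·R_C − I_E·R_E = 13 − 2.37×1.5 − 2.4×0.56 = 8.1 V > V_CE(sat), so the active-region assumption holds.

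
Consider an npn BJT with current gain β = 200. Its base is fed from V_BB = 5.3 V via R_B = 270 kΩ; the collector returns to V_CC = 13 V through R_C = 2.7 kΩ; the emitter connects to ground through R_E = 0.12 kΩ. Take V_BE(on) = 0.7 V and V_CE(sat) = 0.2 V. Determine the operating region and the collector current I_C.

active; I_C ≈ 3.1 mA

Assume active. Base-emitter loop: I_B = (V_BB − V_BE)/(R_B + (β+1)R_E) = (5.3 − 0.7)/(270 + 201×0.12) = 0.0156 mA.
I_C = β·I_B = 200×0.0156 = 3.13 mA.
V_CE = V_CC − I_C·R_C − I_E·R_E = 13 − 3.13×2.7 − 3.14×0.12 = 4.18 V > V_CE(sat), so the active-region assumption holds.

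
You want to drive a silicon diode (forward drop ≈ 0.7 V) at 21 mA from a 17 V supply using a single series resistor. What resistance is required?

R ≈ 0.78 kΩ

The resistor drops V_S − V_D = 17 − 0.7 = 16.3 V at 21 mA.
R = 16.3 V / 21 mA = 0.776 kΩ.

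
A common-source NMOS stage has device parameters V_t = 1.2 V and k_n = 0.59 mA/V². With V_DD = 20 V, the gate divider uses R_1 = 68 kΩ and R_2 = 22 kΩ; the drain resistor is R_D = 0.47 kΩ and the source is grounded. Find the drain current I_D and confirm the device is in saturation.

I_D ≈ 4 mA

V_G = V_DD·R_2/(R_1+R_2) = 20×22/90 = 4.89 V. With the source grounded, V_GS = V_G = 4.89 V.
Assume saturation: I_D = (k_n/2)(V_GS − V_t)² = (0.59/2)×(4.89 − 1.2)² = 0.295×3.69² = 4.01 mA.
V_DS = V_DD − I_D·R_D = 20 − 4.01×0.47 = 18.1 V.
Saturation requires V_DS ≥ V_GS − V_t = 3.69 V; 18.1 ≥ 3.69 ✓.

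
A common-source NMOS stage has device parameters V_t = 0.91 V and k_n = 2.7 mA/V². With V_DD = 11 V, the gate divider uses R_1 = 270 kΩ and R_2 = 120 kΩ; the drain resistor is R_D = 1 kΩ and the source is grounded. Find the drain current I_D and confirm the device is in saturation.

I_D ≈ 8.3 mA

V_G = V_DD·R_2/(R_1+R_2) = 11×120/390 = 3.38 V. With the source grounded, V_GS = V_G = 3.38 V.
Assume saturation: I_D = (k_n/2)(V_GS − V_t)² = (2.7/2)×(3.38 − 0.91)² = 1.35×2.47² = 8.27 mA.
V_DS = V_DD − I_D·R_D = 11 − 8.27×1 = 2.73 V.
Saturation requires V_DS ≥ V_GS − V_t = 2.47 V; 2.73 ≥ 2.47 ✓.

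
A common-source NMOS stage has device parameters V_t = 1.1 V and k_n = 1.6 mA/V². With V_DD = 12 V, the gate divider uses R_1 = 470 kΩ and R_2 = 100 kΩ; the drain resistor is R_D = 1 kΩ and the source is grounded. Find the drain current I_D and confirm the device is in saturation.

V_G = V_DD·R_2/(R_1+R_2) = 12×100/570 = 2.11 V. With the source grounded, V_GS = V_G = 2.11 V.
Assume saturation: I_D = (k_n/2)(V_GS − V_t)² = (1.6/2)×(2.11 − 1.1)² = 0.8×1.01² = 0.808 mA.
V_DS = V_DD − I_D·R_D = 12 − 0.808×1 = 11.2 V.
Saturation requires V_DS ≥ V_GS − V_t = 1.01 V; 11.2 ≥ 1.01 ✓.

I_D ≈ 0.81 mA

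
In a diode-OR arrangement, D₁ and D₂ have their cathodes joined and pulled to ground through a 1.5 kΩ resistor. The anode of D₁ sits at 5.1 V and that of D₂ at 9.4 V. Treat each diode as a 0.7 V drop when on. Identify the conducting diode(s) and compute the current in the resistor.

Only D₂ conducts; I_R ≈ 5.8 mA

Assume both conduct. Then node N would need to be at both 5.1−0.7 = 4.4 V and 9.4−0.7 = 8.7 V, which is impossible.
Assume only D₂ conducts: V_N = 9.4 − 0.7 = 8.7 V, so I_R = 8.7/1.5 = 5.8 mA.
Check D₁: its anode-to-cathode voltage is 5.1 − 8.7 = -3.6 V < 0.7 V, so it is off. The assumption is consistent.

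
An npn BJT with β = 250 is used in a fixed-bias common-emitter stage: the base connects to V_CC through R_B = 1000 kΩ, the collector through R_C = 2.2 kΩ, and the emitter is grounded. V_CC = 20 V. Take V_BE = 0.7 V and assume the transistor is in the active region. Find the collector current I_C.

I_C ≈ 4.8 mA

Base loop: V_CC = I_B·R_B + V_BE, so I_B = (20 − 0.7)/1000 kΩ = 0.0193 mA.
In the active region I_C = β·I_B = 250 × 0.0193 = 4.83 mA.
Collector loop: V_CE = V_CC − I_C·R_C = 20 − 4.83×2.2 = 9.38 V.
Since V_CE = 9.38 V > V_CE(sat) ≈ 0.2 V, the transistor is in the active region as assumed.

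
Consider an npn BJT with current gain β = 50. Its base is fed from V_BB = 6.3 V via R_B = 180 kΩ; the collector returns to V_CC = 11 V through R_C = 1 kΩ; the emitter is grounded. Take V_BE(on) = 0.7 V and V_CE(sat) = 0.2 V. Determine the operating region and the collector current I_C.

active; I_C ≈ 1.6 mA

Assume active. Base-emitter loop: I_B = (V_BB − V_BE)/R_B = (6.3 − 0.7)/180 = 0.0311 mA.
I_C = β·I_B = 50×0.0311 = 1.56 mA.
V_CE = V_CC − I_C·R_C = 11 − 1.56×1 = 9.44 V > V_CE(sat), so the active-region assumption holds.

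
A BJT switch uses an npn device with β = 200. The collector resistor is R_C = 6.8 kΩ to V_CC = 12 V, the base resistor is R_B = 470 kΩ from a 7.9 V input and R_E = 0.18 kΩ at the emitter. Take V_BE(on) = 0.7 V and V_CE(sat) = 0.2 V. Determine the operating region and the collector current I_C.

Assume active: I_B = (7.9 − 0.7)/(470 + 201×0.18) = 0.0142 mA, I_C = β·I_B = 2.84 mA.
Then V_CE = 12 − 2.84×6.8 − 2.86×0.18 = -7.86 V < 0.2 V — the active assumption fails.
Re-solve with V_CE = 0.2 V. KCL at the emitter: V_E/R_E = (V_BB−0.7−V_E)/R_B + (V_CC−0.2−V_E)/R_C, giving V_E = 0.307 V.
I_C = (V_CC − 0.2 − V_E)/R_C = (11.8 − 0.307)/6.8 = 1.69 mA.
Check: I_B = (7.2 − 0.307)/470 = 0.0147 mA, and β·I_B = 2.93 mA > I_C, confirming saturation.

saturation; I_C ≈ 1.7 mA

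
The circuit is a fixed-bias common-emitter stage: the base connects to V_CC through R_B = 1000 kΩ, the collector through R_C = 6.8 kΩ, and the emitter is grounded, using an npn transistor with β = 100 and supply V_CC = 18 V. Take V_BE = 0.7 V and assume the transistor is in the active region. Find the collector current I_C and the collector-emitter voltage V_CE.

Base loop: V_CC = I_B·R_B + V_BE, so I_B = (18 − 0.7)/1000 kΩ = 0.0173 mA.
In the active region I_C = β·I_B = 100 × 0.0173 = 1.73 mA.
Collector loop: V_CE = V_CC − I_C·R_C = 18 − 1.73×6.8 = 6.24 V.
Since V_CE = 6.24 V > V_CE(sat) ≈ 0.2 V, the transistor is in the active region as assumed.

I_C ≈ 1.7 mA, V_CE ≈ 6.2 V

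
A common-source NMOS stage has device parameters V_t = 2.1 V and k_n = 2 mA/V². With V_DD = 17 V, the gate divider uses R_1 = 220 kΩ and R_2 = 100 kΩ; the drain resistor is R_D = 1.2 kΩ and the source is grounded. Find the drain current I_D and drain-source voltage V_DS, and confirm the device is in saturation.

I_D ≈ 10 mA, V_DS ≈ 4.6 V

V_G = V_DD·R_2/(R_1+R_2) = 17×100/320 = 5.31 V. With the source grounded, V_GS = V_G = 5.31 V.
Assume saturation: I_D = (k_n/2)(V_GS − V_t)² = (2/2)×(5.31 − 2.1)² = 1×3.21² = 10.3 mA.
V_DS = V_DD − I_D·R_D = 17 − 10.3×1.2 = 4.62 V.
Saturation requires V_DS ≥ V_GS − V_t = 3.21 V; 4.62 ≥ 3.21 ✓.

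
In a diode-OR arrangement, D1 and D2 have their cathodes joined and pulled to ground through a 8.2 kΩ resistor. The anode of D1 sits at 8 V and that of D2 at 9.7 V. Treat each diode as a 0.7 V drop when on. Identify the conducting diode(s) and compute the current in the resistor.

Assume both conduct. Then node N would need to be at both 8−0.7 = 7.3 V and 9.7−0.7 = 9 V, which is impossible.
Assume only D2 conducts: V_N = 9.7 − 0.7 = 9 V, so I_R = 9/8.2 = 1.1 mA.
Check D1: its anode-to-cathode voltage is 8 − 9 = -1 V < 0.7 V, so it is off. The assumption is consistent.

Only D2 conducts; I_R ≈ 1.1 mA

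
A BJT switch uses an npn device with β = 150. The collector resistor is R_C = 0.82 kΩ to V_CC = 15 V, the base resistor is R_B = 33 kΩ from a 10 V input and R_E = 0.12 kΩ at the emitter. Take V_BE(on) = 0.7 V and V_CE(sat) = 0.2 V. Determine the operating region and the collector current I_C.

saturation; I_C ≈ 16 mA

Assume active: I_B = (10 − 0.7)/(33 + 151×0.12) = 0.182 mA, I_C = β·I_B = 27.3 mA.
Then V_CE = 15 − 27.3×0.82 − 27.5×0.12 = -10.7 V < 0.2 V — the active assumption fails.
Re-solve with V_CE = 0.2 V. KCL at the emitter: V_E/R_E = (V_BB−0.7−V_E)/R_B + (V_CC−0.2−V_E)/R_C, giving V_E = 1.91 V.
I_C = (V_CC − 0.2 − V_E)/R_C = (14.8 − 1.91)/0.82 = 15.7 mA.
Check: I_B = (9.3 − 1.91)/33 = 0.224 mA, and β·I_B = 33.6 mA > I_C, confirming saturation.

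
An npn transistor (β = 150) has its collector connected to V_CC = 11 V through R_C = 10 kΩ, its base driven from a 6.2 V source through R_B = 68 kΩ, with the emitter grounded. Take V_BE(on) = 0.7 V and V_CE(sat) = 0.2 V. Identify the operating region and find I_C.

Assume active: I_B = (6.2 − 0.7)/68 = 0.0809 mA, giving I_C = β·I_B = 12.1 mA.
But then V_CE = 11 − 12.1×10 = -110 V < V_CE(sat) = 0.2 V — impossible in the active region.
So the transistor is saturated. With V_CE = 0.2 V, I_C = (V_CC − 0.2)/R_C = 10.8/10 = 1.08 mA.
Check: β·I_B = 12.1 mA > I_C = 1.08 mA, confirming saturation.

saturation; I_C ≈ 1.1 mA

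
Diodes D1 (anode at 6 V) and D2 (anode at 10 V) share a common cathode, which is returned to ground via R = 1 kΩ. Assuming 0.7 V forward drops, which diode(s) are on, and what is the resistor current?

Assume both conduct. Then node N would need to be at both 6−0.7 = 5.3 V and 10−0.7 = 9.3 V, which is impossible.
Assume only D2 conducts: V_N = 10 − 0.7 = 9.3 V, so I_R = 9.3/1 = 9.3 mA.
Check D1: its anode-to-cathode voltage is 6 − 9.3 = -3.3 V < 0.7 V, so it is off. The assumption is consistent.

Only D2 conducts; I_R ≈ 9.3 mA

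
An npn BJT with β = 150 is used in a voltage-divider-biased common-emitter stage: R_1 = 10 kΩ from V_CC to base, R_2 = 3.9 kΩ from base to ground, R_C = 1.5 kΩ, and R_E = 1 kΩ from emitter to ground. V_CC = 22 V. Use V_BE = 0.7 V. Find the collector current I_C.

I_C ≈ 5.3 mA

Thevenize the base divider: V_Th = V_CC·R_2/(R_1+R_2) = 22×3.9/13.9 = 6.17 V, R_Th = R_1‖R_2 = 2.81 kΩ.
Base-emitter loop: V_Th = I_B·R_Th + V_BE + (β+1)I_B·R_E, so I_B = (6.17 − 0.7) / (2.81 + 151×1) = 0.0356 mA.
I_C = β·I_B = 150×0.0356 = 5.34 mA, and I_E = (β+1)I_B = 5.37 mA.
V_CE = V_CC − I_C·R_C − I_E·R_E = 22 − 5.34×1.5 − 5.37×1 = 8.62 V.
V_CE = 8.62 V > 0.2 V confirms active-region operation.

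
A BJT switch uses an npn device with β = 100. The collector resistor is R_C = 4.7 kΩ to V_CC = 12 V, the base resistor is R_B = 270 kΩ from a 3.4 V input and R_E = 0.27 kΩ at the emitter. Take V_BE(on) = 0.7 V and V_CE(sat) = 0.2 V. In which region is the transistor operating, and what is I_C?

Assume active. Base-emitter loop: I_B = (V_BB − V_BE)/(R_B + (β+1)R_E) = (3.4 − 0.7)/(270 + 101×0.27) = 0.00908 mA.
I_C = β·I_B = 100×0.00908 = 0.908 mA.
V_CE = V_CC − I_C·R_C − I_E·R_E = 12 − 0.908×4.7 − 0.917×0.27 = 7.48 V > V_CE(sat), so the active-region assumption holds.

active; I_C ≈ 0.91 mA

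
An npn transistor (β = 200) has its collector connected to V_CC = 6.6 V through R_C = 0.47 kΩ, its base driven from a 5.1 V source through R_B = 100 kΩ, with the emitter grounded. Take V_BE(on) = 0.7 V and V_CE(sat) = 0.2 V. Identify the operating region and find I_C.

active; I_C ≈ 8.8 mA

Assume active. Base-emitter loop: I_B = (V_BB − V_BE)/R_B = (5.1 − 0.7)/100 = 0.044 mA.
I_C = β·I_B = 200×0.044 = 8.8 mA.
V_CE = V_CC − I_C·R_C = 6.6 − 8.8×0.47 = 2.46 V > V_CE(sat), so the active-region assumption holds.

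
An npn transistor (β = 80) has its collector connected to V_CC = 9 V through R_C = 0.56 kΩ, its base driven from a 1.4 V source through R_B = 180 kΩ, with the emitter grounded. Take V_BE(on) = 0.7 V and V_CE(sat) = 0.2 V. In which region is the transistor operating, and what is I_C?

Assume active. Base-emitter loop: I_B = (V_BB − V_BE)/R_B = (1.4 − 0.7)/180 = 0.00389 mA.
I_C = β·I_B = 80×0.00389 = 0.311 mA.
V_CE = V_CC − I_C·R_C = 9 − 0.311×0.56 = 8.83 V > V_CE(sat), so the active-region assumption holds.

active; I_C ≈ 0.31 mA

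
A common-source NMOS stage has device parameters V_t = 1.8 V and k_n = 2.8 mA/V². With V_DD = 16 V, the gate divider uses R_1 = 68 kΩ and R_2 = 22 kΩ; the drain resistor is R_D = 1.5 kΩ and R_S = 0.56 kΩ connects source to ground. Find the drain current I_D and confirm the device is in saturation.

V_G = V_DD·R_2/(R_1+R_2) = 16×22/90 = 3.91 V.
Assume saturation: I_D = (k_n/2)(V_GS − V_t)² with V_GS = V_G − I_D·R_S = 3.91 − 0.56·I_D.
Substituting gives 0.439·I_D² − 4.31·I_D + 6.24 = 0, with roots I_D = 1.76 or 8.05 mA.
The root I_D = 8.05 mA gives V_GS = -0.598 V ≤ V_t, so take I_D = 1.76 mA.
Then V_GS = 2.92 V and V_DS = V_DD − I_D(R_D+R_S) = 16 − 1.76×2.06 = 12.4 V.
Saturation requires V_DS ≥ V_GS − V_t = 1.12 V; 12.4 ≥ 1.12 ✓.

I_D ≈ 1.8 mA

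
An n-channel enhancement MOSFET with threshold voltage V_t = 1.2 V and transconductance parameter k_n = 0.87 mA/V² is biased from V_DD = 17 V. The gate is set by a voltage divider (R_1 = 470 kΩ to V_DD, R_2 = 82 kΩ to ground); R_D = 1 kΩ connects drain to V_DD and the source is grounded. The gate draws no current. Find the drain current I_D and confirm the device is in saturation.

V_G = V_DD·R_2/(R_1+R_2) = 17×82/552 = 2.53 V. With the source grounded, V_GS = V_G = 2.53 V.
Assume saturation: I_D = (k_n/2)(V_GS − V_t)² = (0.87/2)×(2.53 − 1.2)² = 0.435×1.33² = 0.764 mA.
V_DS = V_DD − I_D·R_D = 17 − 0.764×1 = 16.2 V.
Saturation requires V_DS ≥ V_GS − V_t = 1.33 V; 16.2 ≥ 1.33 ✓.

I_D ≈ 0.76 mA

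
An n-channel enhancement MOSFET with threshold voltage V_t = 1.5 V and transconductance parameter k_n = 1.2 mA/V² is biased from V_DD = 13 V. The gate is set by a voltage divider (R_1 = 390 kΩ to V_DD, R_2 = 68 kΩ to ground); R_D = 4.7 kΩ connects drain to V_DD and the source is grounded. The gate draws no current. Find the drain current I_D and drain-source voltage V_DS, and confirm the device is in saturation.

I_D ≈ 0.11 mA, V_DS ≈ 12 V

V_G = V_DD·R_2/(R_1+R_2) = 13×68/458 = 1.93 V. With the source grounded, V_GS = V_G = 1.93 V.
Assume saturation: I_D = (k_n/2)(V_GS − V_t)² = (1.2/2)×(1.93 − 1.5)² = 0.6×0.43² = 0.111 mA.
V_DS = V_DD − I_D·R_D = 13 − 0.111×4.7 = 12.5 V.
Saturation requires V_DS ≥ V_GS − V_t = 0.43 V; 12.5 ≥ 0.43 ✓.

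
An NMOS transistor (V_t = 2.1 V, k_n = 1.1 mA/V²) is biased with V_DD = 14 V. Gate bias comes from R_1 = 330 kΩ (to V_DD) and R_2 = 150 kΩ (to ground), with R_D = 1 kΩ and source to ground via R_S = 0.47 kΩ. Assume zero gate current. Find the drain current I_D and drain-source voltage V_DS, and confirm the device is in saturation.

I_D ≈ 1.4 mA, V_DS ≈ 12 V

V_G = V_DD·R_2/(R_1+R_2) = 14×150/480 = 4.38 V.
Assume saturation: I_D = (k_n/2)(V_GS − V_t)² with V_GS = V_G − I_D·R_S = 4.38 − 0.47·I_D.
Substituting gives 0.121·I_D² − 2.18·I_D + 2.85 = 0, with roots I_D = 1.42 or 16.5 mA.
The root I_D = 16.5 mA gives V_GS = -3.38 V ≤ V_t, so take I_D = 1.42 mA.
Then V_GS = 3.71 V and V_DS = V_DD − I_D(R_D+R_S) = 14 − 1.42×1.47 = 11.9 V.
Saturation requires V_DS ≥ V_GS − V_t = 1.61 V; 11.9 ≥ 1.61 ✓.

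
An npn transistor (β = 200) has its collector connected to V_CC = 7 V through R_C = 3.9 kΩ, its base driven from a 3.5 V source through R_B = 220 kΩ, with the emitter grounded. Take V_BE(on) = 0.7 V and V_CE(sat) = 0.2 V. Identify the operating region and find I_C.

saturation; I_C ≈ 1.7 mA

Assume active: I_B = (3.5 − 0.7)/220 = 0.0127 mA, giving I_C = β·I_B = 2.55 mA.
But then V_CE = 7 − 2.55×3.9 = -2.93 V < V_CE(sat) = 0.2 V — impossible in the active region.
So the transistor is saturated. With V_CE = 0.2 V, I_C = (V_CC − 0.2)/R_C = 6.8/3.9 = 1.74 mA.
Check: β·I_B = 2.55 mA > I_C = 1.74 mA, confirming saturation.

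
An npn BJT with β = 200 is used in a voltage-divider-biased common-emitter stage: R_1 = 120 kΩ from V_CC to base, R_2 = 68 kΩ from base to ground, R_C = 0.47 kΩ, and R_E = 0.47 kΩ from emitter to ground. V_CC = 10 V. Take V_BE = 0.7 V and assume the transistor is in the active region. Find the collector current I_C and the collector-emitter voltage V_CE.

I_C ≈ 4.2 mA, V_CE ≈ 6 V

Thevenize the base divider: V_Th = V_CC·R_2/(R_1+R_2) = 10×68/188 = 3.62 V, R_Th = R_1‖R_2 = 43.4 kΩ.
Base-emitter loop: V_Th = I_B·R_Th + V_BE + (β+1)I_B·R_E, so I_B = (3.62 − 0.7) / (43.4 + 201×0.47) = 0.0212 mA.
I_C = β·I_B = 200×0.0212 = 4.23 mA, and I_E = (β+1)I_B = 4.25 mA.
V_CE = V_CC − I_C·R_C − I_E·R_E = 10 − 4.23×0.47 − 4.25×0.47 = 6.01 V.
V_CE = 6.01 V > 0.2 V confirms active-region operation.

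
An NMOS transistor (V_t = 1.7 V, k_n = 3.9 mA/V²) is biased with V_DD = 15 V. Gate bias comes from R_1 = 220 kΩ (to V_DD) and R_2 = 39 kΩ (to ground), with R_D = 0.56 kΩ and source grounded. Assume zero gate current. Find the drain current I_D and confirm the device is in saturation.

I_D ≈ 0.61 mA

V_G = V_DD·R_2/(R_1+R_2) = 15×39/259 = 2.26 V. With the source grounded, V_GS = V_G = 2.26 V.
Assume saturation: I_D = (k_n/2)(V_GS − V_t)² = (3.9/2)×(2.26 − 1.7)² = 1.95×0.559² = 0.609 mA.
V_DS = V_DD − I_D·R_D = 15 − 0.609×0.56 = 14.7 V.
Saturation requires V_DS ≥ V_GS − V_t = 0.559 V; 14.7 ≥ 0.559 ✓.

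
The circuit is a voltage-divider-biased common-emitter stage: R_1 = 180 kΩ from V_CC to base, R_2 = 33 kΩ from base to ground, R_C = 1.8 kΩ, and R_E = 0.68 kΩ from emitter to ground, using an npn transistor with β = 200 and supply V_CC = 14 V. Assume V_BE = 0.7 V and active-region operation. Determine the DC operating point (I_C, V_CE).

I_C ≈ 1.8 mA, V_CE ≈ 9.6 V

Thevenize the base divider: V_Th = V_CC·R_2/(R_1+R_2) = 14×33/213 = 2.17 V, R_Th = R_1‖R_2 = 27.9 kΩ.
Base-emitter loop: V_Th = I_B·R_Th + V_BE + (β+1)I_B·R_E, so I_B = (2.17 − 0.7) / (27.9 + 201×0.68) = 0.00893 mA.
I_C = β·I_B = 200×0.00893 = 1.79 mA, and I_E = (β+1)I_B = 1.79 mA.
V_CE = V_CC − I_C·R_C − I_E·R_E = 14 − 1.79×1.8 − 1.79×0.68 = 9.57 V.
V_CE = 9.57 V > 0.2 V confirms active-region operation.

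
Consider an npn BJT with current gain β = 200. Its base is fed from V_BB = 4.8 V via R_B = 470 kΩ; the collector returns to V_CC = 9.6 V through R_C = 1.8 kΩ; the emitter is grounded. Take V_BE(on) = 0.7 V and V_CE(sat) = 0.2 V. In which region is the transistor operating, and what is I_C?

Assume active. Base-emitter loop: I_B = (V_BB − V_BE)/R_B = (4.8 − 0.7)/470 = 0.00872 mA.
I_C = β·I_B = 200×0.00872 = 1.74 mA.
V_CE = V_CC − I_C·R_C = 9.6 − 1.74×1.8 = 6.46 V > V_CE(sat), so the active-region assumption holds.

active; I_C ≈ 1.7 mA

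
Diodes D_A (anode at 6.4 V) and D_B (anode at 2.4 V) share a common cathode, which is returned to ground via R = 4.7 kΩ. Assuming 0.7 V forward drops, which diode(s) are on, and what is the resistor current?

Assume both conduct. Then node N would need to be at both 6.4−0.7 = 5.7 V and 2.4−0.7 = 1.7 V, which is impossible.
Assume only D_A conducts: V_N = 6.4 − 0.7 = 5.7 V, so I_R = 5.7/4.7 = 1.21 mA.
Check D_B: its anode-to-cathode voltage is 2.4 − 5.7 = -3.3 V < 0.7 V, so it is off. The assumption is consistent.

Only D_A conducts; I_R ≈ 1.2 mA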